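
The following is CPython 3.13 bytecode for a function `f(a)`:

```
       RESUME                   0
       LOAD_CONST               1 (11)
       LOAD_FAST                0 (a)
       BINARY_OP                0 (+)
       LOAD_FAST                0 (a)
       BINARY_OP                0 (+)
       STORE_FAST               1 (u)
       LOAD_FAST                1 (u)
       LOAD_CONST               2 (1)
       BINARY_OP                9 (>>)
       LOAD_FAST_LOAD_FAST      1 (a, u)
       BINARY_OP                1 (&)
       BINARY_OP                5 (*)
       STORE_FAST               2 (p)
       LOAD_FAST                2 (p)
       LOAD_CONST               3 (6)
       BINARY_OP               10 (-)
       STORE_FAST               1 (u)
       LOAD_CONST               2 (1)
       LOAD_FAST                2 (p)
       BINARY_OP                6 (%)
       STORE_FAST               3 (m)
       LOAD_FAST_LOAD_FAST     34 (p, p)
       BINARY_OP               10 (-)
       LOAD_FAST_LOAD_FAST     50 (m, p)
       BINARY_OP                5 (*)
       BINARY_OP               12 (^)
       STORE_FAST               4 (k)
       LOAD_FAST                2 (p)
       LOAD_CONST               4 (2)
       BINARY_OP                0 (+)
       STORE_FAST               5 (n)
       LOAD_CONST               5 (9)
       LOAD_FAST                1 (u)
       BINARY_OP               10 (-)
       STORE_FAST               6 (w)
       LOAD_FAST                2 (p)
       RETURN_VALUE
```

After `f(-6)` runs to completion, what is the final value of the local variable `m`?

1

LOAD_CONST → push 11. Stack: [11]
LOAD_FAST a → push -6. Stack: [11, -6]
BINARY_OP + → 11 + -6 = 5. Stack: [5]
LOAD_FAST a → push -6. Stack: [5, -6]
BINARY_OP + → 5 + -6 = -1. Stack: [-1]
STORE_FAST u → u=-1. Stack: []
LOAD_FAST u → push -1. Stack: [-1]
LOAD_CONST → push 1. Stack: [-1, 1]
BINARY_OP >> → -1 >> 1 = -1. Stack: [-1]
LOAD_FAST_LOAD_FAST a,u → push -6,-1. Stack: [-1, -6, -1]
BINARY_OP & → -6 & -1 = -6. Stack: [-1, -6]
BINARY_OP * → -1 * -6 = 6. Stack: [6]
STORE_FAST p → p=6. Stack: []
LOAD_FAST p → push 6. Stack: [6]
LOAD_CONST → push 6. Stack: [6, 6]
BINARY_OP - → 6 - 6 = 0. Stack: [0]
STORE_FAST u → u=0. Stack: []
LOAD_CONST → push 1. Stack: [1]
LOAD_FAST p → push 6. Stack: [1, 6]
BINARY_OP % → 1 % 6 = 1. Stack: [1]
STORE_FAST m → m=1. Stack: []
LOAD_FAST_LOAD_FAST p,p → push 6,6. Stack: [6, 6]
BINARY_OP - → 6 - 6 = 0. Stack: [0]
LOAD_FAST_LOAD_FAST m,p → push 1,6. Stack: [0, 1, 6]
BINARY_OP * → 1 * 6 = 6. Stack: [0, 6]
BINARY_OP ^ → 0 ^ 6 = 6. Stack: [6]
STORE_FAST k → k=6. Stack: []
LOAD_FAST p → push 6. Stack: [6]
LOAD_CONST → push 2. Stack: [6, 2]
BINARY_OP + → 6 + 2 = 8. Stack: [8]
STORE_FAST n → n=8. Stack: []
LOAD_CONST → push 9. Stack: [9]
LOAD_FAST u → push 0. Stack: [9, 0]
BINARY_OP - → 9 - 0 = 9. Stack: [9]
STORE_FAST w → w=9. Stack: []
LOAD_FAST p → push 6. Stack: [6]
RETURN_VALUE → return 6.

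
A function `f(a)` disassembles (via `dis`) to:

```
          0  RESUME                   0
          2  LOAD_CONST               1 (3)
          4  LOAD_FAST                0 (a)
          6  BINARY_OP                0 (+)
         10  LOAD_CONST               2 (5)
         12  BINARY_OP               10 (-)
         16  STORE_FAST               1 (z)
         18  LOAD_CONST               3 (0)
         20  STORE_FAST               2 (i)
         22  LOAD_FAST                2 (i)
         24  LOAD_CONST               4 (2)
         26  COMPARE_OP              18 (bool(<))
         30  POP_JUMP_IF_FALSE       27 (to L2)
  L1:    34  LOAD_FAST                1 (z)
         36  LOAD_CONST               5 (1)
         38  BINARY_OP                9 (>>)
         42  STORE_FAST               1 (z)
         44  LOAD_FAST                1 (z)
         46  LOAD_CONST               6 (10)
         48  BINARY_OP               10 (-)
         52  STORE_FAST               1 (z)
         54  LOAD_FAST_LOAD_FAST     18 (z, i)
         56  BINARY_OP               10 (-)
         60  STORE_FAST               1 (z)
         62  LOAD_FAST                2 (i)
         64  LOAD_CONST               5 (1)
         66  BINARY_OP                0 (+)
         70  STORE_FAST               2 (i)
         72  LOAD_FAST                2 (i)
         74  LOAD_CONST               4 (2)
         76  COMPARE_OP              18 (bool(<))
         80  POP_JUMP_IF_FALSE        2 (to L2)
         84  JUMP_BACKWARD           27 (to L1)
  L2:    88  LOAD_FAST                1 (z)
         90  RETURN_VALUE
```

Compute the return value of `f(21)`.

-12

LOAD_CONST → push 3. Stack: [3]
LOAD_FAST a → push 21. Stack: [3, 21]
BINARY_OP + → 3 + 21 = 24. Stack: [24]
LOAD_CONST → push 5. Stack: [24, 5]
BINARY_OP - → 24 - 5 = 19. Stack: [19]
STORE_FAST z → z=19. Stack: []
LOAD_CONST → push 0. Stack: [0]
STORE_FAST i → i=0. Stack: []
LOAD_FAST i → push 0. Stack: [0]
LOAD_CONST → push 2. Stack: [0, 2]
COMPARE_OP bool(<) → 0 vs 2 = True. Stack: [True]
POP_JUMP_IF_FALSE → pop True; no jump. Stack: []
LOAD_FAST z → push 19. Stack: [19]
LOAD_CONST → push 1. Stack: [19, 1]
BINARY_OP >> → 19 >> 1 = 9. Stack: [9]
STORE_FAST z → z=9. Stack: []
LOAD_FAST z → push 9. Stack: [9]
LOAD_CONST → push 10. Stack: [9, 10]
BINARY_OP - → 9 - 10 = -1. Stack: [-1]
STORE_FAST z → z=-1. Stack: []
LOAD_FAST_LOAD_FAST z,i → push -1,0. Stack: [-1, 0]
BINARY_OP - → -1 - 0 = -1. Stack: [-1]
STORE_FAST z → z=-1. Stack: []
LOAD_FAST i → push 0. Stack: [0]
LOAD_CONST → push 1. Stack: [0, 1]
BINARY_OP + → 0 + 1 = 1. Stack: [1]
STORE_FAST i → i=1. Stack: []
LOAD_FAST i → push 1. Stack: [1]
LOAD_CONST → push 2. Stack: [1, 2]
COMPARE_OP bool(<) → 1 vs 2 = True. Stack: [True]
POP_JUMP_IF_FALSE → pop True; no jump. Stack: []
LOAD_FAST z → push -1. Stack: [-1]
LOAD_CONST → push 1. Stack: [-1, 1]
BINARY_OP >> → -1 >> 1 = -1. Stack: [-1]
STORE_FAST z → z=-1. Stack: []
LOAD_FAST z → push -1. Stack: [-1]
LOAD_CONST → push 10. Stack: [-1, 10]
BINARY_OP - → -1 - 10 = -11. Stack: [-11]
STORE_FAST z → z=-11. Stack: []
LOAD_FAST_LOAD_FAST z,i → push -11,1. Stack: [-11, 1]
BINARY_OP - → -11 - 1 = -12. Stack: [-12]
STORE_FAST z → z=-12. Stack: []
LOAD_FAST i → push 1. Stack: [1]
LOAD_CONST → push 1. Stack: [1, 1]
BINARY_OP + → 1 + 1 = 2. Stack: [2]
STORE_FAST i → i=2. Stack: []
LOAD_FAST i → push 2. Stack: [2]
LOAD_CONST → push 2. Stack: [2, 2]
COMPARE_OP bool(<) → 2 vs 2 = False. Stack: [False]
POP_JUMP_IF_FALSE → pop False; jump. Stack: []
LOAD_FAST z → push -12. Stack: [-12]
RETURN_VALUE → return -12.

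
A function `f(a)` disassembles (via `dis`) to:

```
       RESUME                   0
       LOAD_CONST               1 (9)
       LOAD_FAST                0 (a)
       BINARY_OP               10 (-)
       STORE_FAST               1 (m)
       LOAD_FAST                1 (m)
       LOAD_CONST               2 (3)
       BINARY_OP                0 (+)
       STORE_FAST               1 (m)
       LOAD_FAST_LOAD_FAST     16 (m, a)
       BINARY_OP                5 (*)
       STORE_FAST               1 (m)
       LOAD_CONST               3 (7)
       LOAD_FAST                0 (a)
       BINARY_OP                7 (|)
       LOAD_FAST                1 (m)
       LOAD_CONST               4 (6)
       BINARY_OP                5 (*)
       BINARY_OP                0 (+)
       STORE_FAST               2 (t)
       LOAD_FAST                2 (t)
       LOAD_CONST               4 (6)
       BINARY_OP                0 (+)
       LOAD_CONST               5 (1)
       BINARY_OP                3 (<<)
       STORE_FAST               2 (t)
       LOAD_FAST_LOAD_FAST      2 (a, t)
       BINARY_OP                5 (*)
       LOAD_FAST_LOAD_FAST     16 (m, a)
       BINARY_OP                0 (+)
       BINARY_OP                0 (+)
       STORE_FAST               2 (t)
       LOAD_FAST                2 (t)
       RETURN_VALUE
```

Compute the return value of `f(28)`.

-148876

LOAD_CONST → push 9. Stack: [9]
LOAD_FAST a → push 28. Stack: [9, 28]
BINARY_OP - → 9 - 28 = -19. Stack: [-19]
STORE_FAST m → m=-19. Stack: []
LOAD_FAST m → push -19. Stack: [-19]
LOAD_CONST → push 3. Stack: [-19, 3]
BINARY_OP + → -19 + 3 = -16. Stack: [-16]
STORE_FAST m → m=-16. Stack: []
LOAD_FAST_LOAD_FAST m,a → push -16,28. Stack: [-16, 28]
BINARY_OP * → -16 * 28 = -448. Stack: [-448]
STORE_FAST m → m=-448. Stack: []
LOAD_CONST → push 7. Stack: [7]
LOAD_FAST a → push 28. Stack: [7, 28]
BINARY_OP | → 7 | 28 = 31. Stack: [31]
LOAD_FAST m → push -448. Stack: [31, -448]
LOAD_CONST → push 6. Stack: [31, -448, 6]
BINARY_OP * → -448 * 6 = -2688. Stack: [31, -2688]
BINARY_OP + → 31 + -2688 = -2657. Stack: [-2657]
STORE_FAST t → t=-2657. Stack: []
LOAD_FAST t → push -2657. Stack: [-2657]
LOAD_CONST → push 6. Stack: [-2657, 6]
BINARY_OP + → -2657 + 6 = -2651. Stack: [-2651]
LOAD_CONST → push 1. Stack: [-2651, 1]
BINARY_OP << → -2651 << 1 = -5302. Stack: [-5302]
STORE_FAST t → t=-5302. Stack: []
LOAD_FAST_LOAD_FAST a,t → push 28,-5302. Stack: [28, -5302]
BINARY_OP * → 28 * -5302 = -148456. Stack: [-148456]
LOAD_FAST_LOAD_FAST m,a → push -448,28. Stack: [-148456, -448, 28]
BINARY_OP + → -448 + 28 = -420. Stack: [-148456, -420]
BINARY_OP + → -148456 + -420 = -148876. Stack: [-148876]
STORE_FAST t → t=-148876. Stack: []
LOAD_FAST t → push -148876. Stack: [-148876]
RETURN_VALUE → return -148876.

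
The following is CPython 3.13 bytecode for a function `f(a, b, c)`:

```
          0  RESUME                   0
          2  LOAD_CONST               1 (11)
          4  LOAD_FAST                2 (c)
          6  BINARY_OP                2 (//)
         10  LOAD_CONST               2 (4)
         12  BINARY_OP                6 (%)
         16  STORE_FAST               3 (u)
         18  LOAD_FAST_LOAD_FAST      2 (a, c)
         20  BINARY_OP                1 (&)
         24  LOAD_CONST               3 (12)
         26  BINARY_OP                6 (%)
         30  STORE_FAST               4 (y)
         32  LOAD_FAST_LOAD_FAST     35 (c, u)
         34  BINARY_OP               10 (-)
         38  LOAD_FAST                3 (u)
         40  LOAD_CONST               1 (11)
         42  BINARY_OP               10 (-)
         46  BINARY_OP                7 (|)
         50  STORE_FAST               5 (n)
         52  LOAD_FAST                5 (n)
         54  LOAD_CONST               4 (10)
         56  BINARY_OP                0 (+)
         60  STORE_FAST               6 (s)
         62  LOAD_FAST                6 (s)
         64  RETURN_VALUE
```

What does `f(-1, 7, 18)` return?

LOAD_CONST → push 11. Stack: [11]
LOAD_FAST c → push 18. Stack: [11, 18]
BINARY_OP // → 11 // 18 = 0. Stack: [0]
LOAD_CONST → push 4. Stack: [0, 4]
BINARY_OP % → 0 % 4 = 0. Stack: [0]
STORE_FAST u → u=0. Stack: []
LOAD_FAST_LOAD_FAST a,c → push -1,18. Stack: [-1, 18]
BINARY_OP & → -1 & 18 = 18. Stack: [18]
LOAD_CONST → push 12. Stack: [18, 12]
BINARY_OP % → 18 % 12 = 6. Stack: [6]
STORE_FAST y → y=6. Stack: []
LOAD_FAST_LOAD_FAST c,u → push 18,0. Stack: [18, 0]
BINARY_OP - → 18 - 0 = 18. Stack: [18]
LOAD_FAST u → push 0. Stack: [18, 0]
LOAD_CONST → push 11. Stack: [18, 0, 11]
BINARY_OP - → 0 - 11 = -11. Stack: [18, -11]
BINARY_OP | → 18 | -11 = -9. Stack: [-9]
STORE_FAST n → n=-9. Stack: []
LOAD_FAST n → push -9. Stack: [-9]
LOAD_CONST → push 10. Stack: [-9, 10]
BINARY_OP + → -9 + 10 = 1. Stack: [1]
STORE_FAST s → s=1. Stack: []
LOAD_FAST s → push 1. Stack: [1]
RETURN_VALUE → return 1.

1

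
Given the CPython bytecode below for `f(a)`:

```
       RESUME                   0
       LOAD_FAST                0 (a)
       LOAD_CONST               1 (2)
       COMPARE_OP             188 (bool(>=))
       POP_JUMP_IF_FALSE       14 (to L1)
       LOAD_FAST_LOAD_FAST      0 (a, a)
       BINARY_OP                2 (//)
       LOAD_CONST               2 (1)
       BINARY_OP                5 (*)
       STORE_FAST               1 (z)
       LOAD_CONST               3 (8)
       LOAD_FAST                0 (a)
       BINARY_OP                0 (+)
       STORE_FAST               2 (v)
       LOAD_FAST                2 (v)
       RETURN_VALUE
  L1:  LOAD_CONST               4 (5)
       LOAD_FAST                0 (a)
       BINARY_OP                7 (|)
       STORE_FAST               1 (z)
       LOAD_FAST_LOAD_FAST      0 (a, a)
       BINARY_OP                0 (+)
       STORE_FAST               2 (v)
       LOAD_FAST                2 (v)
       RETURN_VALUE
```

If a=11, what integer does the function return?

19

LOAD_FAST a → push 11. Stack: [11]
LOAD_CONST → push 2. Stack: [11, 2]
COMPARE_OP bool(>=) → 11 vs 2 = True. Stack: [True]
POP_JUMP_IF_FALSE → pop True; no jump. Stack: []
LOAD_FAST_LOAD_FAST a,a → push 11,11. Stack: [11, 11]
BINARY_OP // → 11 // 11 = 1. Stack: [1]
LOAD_CONST → push 1. Stack: [1, 1]
BINARY_OP * → 1 * 1 = 1. Stack: [1]
STORE_FAST z → z=1. Stack: []
LOAD_CONST → push 8. Stack: [8]
LOAD_FAST a → push 11. Stack: [8, 11]
BINARY_OP + → 8 + 11 = 19. Stack: [19]
STORE_FAST v → v=19. Stack: []
LOAD_FAST v → push 19. Stack: [19]
RETURN_VALUE → return 19.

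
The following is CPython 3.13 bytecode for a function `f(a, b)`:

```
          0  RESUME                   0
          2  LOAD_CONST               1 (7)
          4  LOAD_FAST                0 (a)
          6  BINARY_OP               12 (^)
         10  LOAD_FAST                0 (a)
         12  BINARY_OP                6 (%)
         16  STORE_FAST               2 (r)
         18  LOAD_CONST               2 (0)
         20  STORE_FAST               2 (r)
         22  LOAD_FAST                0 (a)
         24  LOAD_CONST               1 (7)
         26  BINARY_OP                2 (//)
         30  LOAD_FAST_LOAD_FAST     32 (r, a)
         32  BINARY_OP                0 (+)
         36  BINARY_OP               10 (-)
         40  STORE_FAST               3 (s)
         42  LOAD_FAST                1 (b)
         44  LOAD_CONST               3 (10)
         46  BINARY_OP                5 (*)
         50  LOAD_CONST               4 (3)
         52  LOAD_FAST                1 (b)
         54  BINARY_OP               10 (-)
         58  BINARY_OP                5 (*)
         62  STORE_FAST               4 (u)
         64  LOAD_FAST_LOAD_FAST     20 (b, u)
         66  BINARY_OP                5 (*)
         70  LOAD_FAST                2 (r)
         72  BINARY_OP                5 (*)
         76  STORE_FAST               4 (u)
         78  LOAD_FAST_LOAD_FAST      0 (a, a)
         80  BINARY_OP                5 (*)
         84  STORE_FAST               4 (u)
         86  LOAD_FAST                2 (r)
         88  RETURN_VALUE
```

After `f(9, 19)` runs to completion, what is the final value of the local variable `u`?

LOAD_CONST → push 7. Stack: [7]
LOAD_FAST a → push 9. Stack: [7, 9]
BINARY_OP ^ → 7 ^ 9 = 14. Stack: [14]
LOAD_FAST a → push 9. Stack: [14, 9]
BINARY_OP % → 14 % 9 = 5. Stack: [5]
STORE_FAST r → r=5. Stack: []
LOAD_CONST → push 0. Stack: [0]
STORE_FAST r → r=0. Stack: []
LOAD_FAST a → push 9. Stack: [9]
LOAD_CONST → push 7. Stack: [9, 7]
BINARY_OP // → 9 // 7 = 1. Stack: [1]
LOAD_FAST_LOAD_FAST r,a → push 0,9. Stack: [1, 0, 9]
BINARY_OP + → 0 + 9 = 9. Stack: [1, 9]
BINARY_OP - → 1 - 9 = -8. Stack: [-8]
STORE_FAST s → s=-8. Stack: []
LOAD_FAST b → push 19. Stack: [19]
LOAD_CONST → push 10. Stack: [19, 10]
BINARY_OP * → 19 * 10 = 190. Stack: [190]
LOAD_CONST → push 3. Stack: [190, 3]
LOAD_FAST b → push 19. Stack: [190, 3, 19]
BINARY_OP - → 3 - 19 = -16. Stack: [190, -16]
BINARY_OP * → 190 * -16 = -3040. Stack: [-3040]
STORE_FAST u → u=-3040. Stack: []
LOAD_FAST_LOAD_FAST b,u → push 19,-3040. Stack: [19, -3040]
BINARY_OP * → 19 * -3040 = -57760. Stack: [-57760]
LOAD_FAST r → push 0. Stack: [-57760, 0]
BINARY_OP * → -57760 * 0 = 0. Stack: [0]
STORE_FAST u → u=0. Stack: []
LOAD_FAST_LOAD_FAST a,a → push 9,9. Stack: [9, 9]
BINARY_OP * → 9 * 9 = 81. Stack: [81]
STORE_FAST u → u=81. Stack: []
LOAD_FAST r → push 0. Stack: [0]
RETURN_VALUE → return 0.

81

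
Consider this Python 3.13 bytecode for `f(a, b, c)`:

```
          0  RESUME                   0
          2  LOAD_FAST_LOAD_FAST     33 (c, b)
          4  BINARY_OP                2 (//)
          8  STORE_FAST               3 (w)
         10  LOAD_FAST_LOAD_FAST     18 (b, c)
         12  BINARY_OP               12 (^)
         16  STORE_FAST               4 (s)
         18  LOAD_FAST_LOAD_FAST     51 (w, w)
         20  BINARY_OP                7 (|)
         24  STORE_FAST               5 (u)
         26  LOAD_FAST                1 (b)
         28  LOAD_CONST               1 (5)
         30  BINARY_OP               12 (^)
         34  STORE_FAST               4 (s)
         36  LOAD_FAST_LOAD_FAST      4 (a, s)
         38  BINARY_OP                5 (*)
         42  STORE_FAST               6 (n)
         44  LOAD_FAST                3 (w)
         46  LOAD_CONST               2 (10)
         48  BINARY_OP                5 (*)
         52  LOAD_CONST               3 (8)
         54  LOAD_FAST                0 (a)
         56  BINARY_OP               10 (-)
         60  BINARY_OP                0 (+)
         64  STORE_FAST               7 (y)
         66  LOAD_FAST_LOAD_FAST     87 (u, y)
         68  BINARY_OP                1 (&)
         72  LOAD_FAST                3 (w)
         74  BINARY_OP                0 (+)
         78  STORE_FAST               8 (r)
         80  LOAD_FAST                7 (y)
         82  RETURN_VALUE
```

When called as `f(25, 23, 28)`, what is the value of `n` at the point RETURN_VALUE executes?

450

LOAD_FAST_LOAD_FAST c,b → push 28,23. Stack: [28, 23]
BINARY_OP // → 28 // 23 = 1. Stack: [1]
STORE_FAST w → w=1. Stack: []
LOAD_FAST_LOAD_FAST b,c → push 23,28. Stack: [23, 28]
BINARY_OP ^ → 23 ^ 28 = 11. Stack: [11]
STORE_FAST s → s=11. Stack: []
LOAD_FAST_LOAD_FAST w,w → push 1,1. Stack: [1, 1]
BINARY_OP | → 1 | 1 = 1. Stack: [1]
STORE_FAST u → u=1. Stack: []
LOAD_FAST b → push 23. Stack: [23]
LOAD_CONST → push 5. Stack: [23, 5]
BINARY_OP ^ → 23 ^ 5 = 18. Stack: [18]
STORE_FAST s → s=18. Stack: []
LOAD_FAST_LOAD_FAST a,s → push 25,18. Stack: [25, 18]
BINARY_OP * → 25 * 18 = 450. Stack: [450]
STORE_FAST n → n=450. Stack: []
LOAD_FAST w → push 1. Stack: [1]
LOAD_CONST → push 10. Stack: [1, 10]
BINARY_OP * → 1 * 10 = 10. Stack: [10]
LOAD_CONST → push 8. Stack: [10, 8]
LOAD_FAST a → push 25. Stack: [10, 8, 25]
BINARY_OP - → 8 - 25 = -17. Stack: [10, -17]
BINARY_OP + → 10 + -17 = -7. Stack: [-7]
STORE_FAST y → y=-7. Stack: []
LOAD_FAST_LOAD_FAST u,y → push 1,-7. Stack: [1, -7]
BINARY_OP & → 1 & -7 = 1. Stack: [1]
LOAD_FAST w → push 1. Stack: [1, 1]
BINARY_OP + → 1 + 1 = 2. Stack: [2]
STORE_FAST r → r=2. Stack: []
LOAD_FAST y → push -7. Stack: [-7]
RETURN_VALUE → return -7.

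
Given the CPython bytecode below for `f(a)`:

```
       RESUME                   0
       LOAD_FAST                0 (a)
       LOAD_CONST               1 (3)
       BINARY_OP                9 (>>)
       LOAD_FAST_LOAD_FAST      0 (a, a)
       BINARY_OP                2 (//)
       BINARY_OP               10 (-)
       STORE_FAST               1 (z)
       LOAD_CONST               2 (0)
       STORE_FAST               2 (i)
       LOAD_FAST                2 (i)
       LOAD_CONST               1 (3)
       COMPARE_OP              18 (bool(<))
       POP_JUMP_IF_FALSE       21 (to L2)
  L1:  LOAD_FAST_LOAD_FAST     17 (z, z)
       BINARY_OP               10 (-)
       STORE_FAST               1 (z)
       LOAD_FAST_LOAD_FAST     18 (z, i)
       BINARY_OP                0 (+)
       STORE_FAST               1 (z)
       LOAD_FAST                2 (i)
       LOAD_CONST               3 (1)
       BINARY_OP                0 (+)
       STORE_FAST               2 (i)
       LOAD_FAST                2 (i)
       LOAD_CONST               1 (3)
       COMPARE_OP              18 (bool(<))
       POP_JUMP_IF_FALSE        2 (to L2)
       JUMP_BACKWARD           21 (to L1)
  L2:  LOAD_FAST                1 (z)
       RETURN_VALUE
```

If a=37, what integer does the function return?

LOAD_FAST a → push 37. Stack: [37]
LOAD_CONST → push 3. Stack: [37, 3]
BINARY_OP >> → 37 >> 3 = 4. Stack: [4]
LOAD_FAST_LOAD_FAST a,a → push 37,37. Stack: [4, 37, 37]
BINARY_OP // → 37 // 37 = 1. Stack: [4, 1]
BINARY_OP - → 4 - 1 = 3. Stack: [3]
STORE_FAST z → z=3. Stack: []
LOAD_CONST → push 0. Stack: [0]
STORE_FAST i → i=0. Stack: []
LOAD_FAST i → push 0. Stack: [0]
LOAD_CONST → push 3. Stack: [0, 3]
COMPARE_OP bool(<) → 0 vs 3 = True. Stack: [True]
POP_JUMP_IF_FALSE → pop True; no jump. Stack: []
LOAD_FAST_LOAD_FAST z,z → push 3,3. Stack: [3, 3]
BINARY_OP - → 3 - 3 = 0. Stack: [0]
STORE_FAST z → z=0. Stack: []
LOAD_FAST_LOAD_FAST z,i → push 0,0. Stack: [0, 0]
BINARY_OP + → 0 + 0 = 0. Stack: [0]
STORE_FAST z → z=0. Stack: []
LOAD_FAST i → push 0. Stack: [0]
LOAD_CONST → push 1. Stack: [0, 1]
BINARY_OP + → 0 + 1 = 1. Stack: [1]
STORE_FAST i → i=1. Stack: []
LOAD_FAST i → push 1. Stack: [1]
LOAD_CONST → push 3. Stack: [1, 3]
COMPARE_OP bool(<) → 1 vs 3 = True. Stack: [True]
POP_JUMP_IF_FALSE → pop True; no jump. Stack: []
LOAD_FAST_LOAD_FAST z,z → push 0,0. Stack: [0, 0]
BINARY_OP - → 0 - 0 = 0. Stack: [0]
STORE_FAST z → z=0. Stack: []
LOAD_FAST_LOAD_FAST z,i → push 0,1. Stack: [0, 1]
BINARY_OP + → 0 + 1 = 1. Stack: [1]
STORE_FAST z → z=1. Stack: []
LOAD_FAST i → push 1. Stack: [1]
LOAD_CONST → push 1. Stack: [1, 1]
BINARY_OP + → 1 + 1 = 2. Stack: [2]
STORE_FAST i → i=2. Stack: []
LOAD_FAST i → push 2. Stack: [2]
LOAD_CONST → push 3. Stack: [2, 3]
COMPARE_OP bool(<) → 2 vs 3 = True. Stack: [True]
POP_JUMP_IF_FALSE → pop True; no jump. Stack: []
LOAD_FAST_LOAD_FAST z,z → push 1,1. Stack: [1, 1]
BINARY_OP - → 1 - 1 = 0. Stack: [0]
STORE_FAST z → z=0. Stack: []
LOAD_FAST_LOAD_FAST z,i → push 0,2. Stack: [0, 2]
BINARY_OP + → 0 + 2 = 2. Stack: [2]
STORE_FAST z → z=2. Stack: []
LOAD_FAST i → push 2. Stack: [2]
LOAD_CONST → push 1. Stack: [2, 1]
BINARY_OP + → 2 + 1 = 3. Stack: [3]
STORE_FAST i → i=3. Stack: []
LOAD_FAST i → push 3. Stack: [3]
LOAD_CONST → push 3. Stack: [3, 3]
COMPARE_OP bool(<) → 3 vs 3 = False. Stack: [False]
POP_JUMP_IF_FALSE → pop False; jump. Stack: []
LOAD_FAST z → push 2. Stack: [2]
RETURN_VALUE → return 2.

2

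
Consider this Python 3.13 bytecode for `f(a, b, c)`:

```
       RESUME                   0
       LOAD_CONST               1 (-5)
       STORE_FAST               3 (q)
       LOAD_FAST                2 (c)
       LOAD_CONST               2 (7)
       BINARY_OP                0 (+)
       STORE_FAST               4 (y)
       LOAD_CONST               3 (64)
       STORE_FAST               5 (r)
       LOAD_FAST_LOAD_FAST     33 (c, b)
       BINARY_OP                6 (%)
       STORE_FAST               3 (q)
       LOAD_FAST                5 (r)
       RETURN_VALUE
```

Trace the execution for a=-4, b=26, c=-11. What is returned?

64

LOAD_CONST → push -5. Stack: [-5]
STORE_FAST q → q=-5. Stack: []
LOAD_FAST c → push -11. Stack: [-11]
LOAD_CONST → push 7. Stack: [-11, 7]
BINARY_OP + → -11 + 7 = -4. Stack: [-4]
STORE_FAST y → y=-4. Stack: []
LOAD_CONST → push 64. Stack: [64]
STORE_FAST r → r=64. Stack: []
LOAD_FAST_LOAD_FAST c,b → push -11,26. Stack: [-11, 26]
BINARY_OP % → -11 % 26 = 15. Stack: [15]
STORE_FAST q → q=15. Stack: []
LOAD_FAST r → push 64. Stack: [64]
RETURN_VALUE → return 64.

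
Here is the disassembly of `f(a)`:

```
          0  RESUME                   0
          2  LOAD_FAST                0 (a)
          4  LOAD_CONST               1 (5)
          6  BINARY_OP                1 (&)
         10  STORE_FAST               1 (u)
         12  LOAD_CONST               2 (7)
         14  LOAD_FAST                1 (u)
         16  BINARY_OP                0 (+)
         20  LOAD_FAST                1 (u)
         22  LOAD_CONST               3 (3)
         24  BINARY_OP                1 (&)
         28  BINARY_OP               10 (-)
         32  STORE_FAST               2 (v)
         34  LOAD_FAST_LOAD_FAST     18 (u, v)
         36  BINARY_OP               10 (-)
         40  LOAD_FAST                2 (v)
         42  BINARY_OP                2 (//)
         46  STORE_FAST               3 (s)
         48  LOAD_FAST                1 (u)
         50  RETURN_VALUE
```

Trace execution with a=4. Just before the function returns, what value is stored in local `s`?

-1

LOAD_FAST a → push 4. Stack: [4]
LOAD_CONST → push 5. Stack: [4, 5]
BINARY_OP & → 4 & 5 = 4. Stack: [4]
STORE_FAST u → u=4. Stack: []
LOAD_CONST → push 7. Stack: [7]
LOAD_FAST u → push 4. Stack: [7, 4]
BINARY_OP + → 7 + 4 = 11. Stack: [11]
LOAD_FAST u → push 4. Stack: [11, 4]
LOAD_CONST → push 3. Stack: [11, 4, 3]
BINARY_OP & → 4 & 3 = 0. Stack: [11, 0]
BINARY_OP - → 11 - 0 = 11. Stack: [11]
STORE_FAST v → v=11. Stack: []
LOAD_FAST_LOAD_FAST u,v → push 4,11. Stack: [4, 11]
BINARY_OP - → 4 - 11 = -7. Stack: [-7]
LOAD_FAST v → push 11. Stack: [-7, 11]
BINARY_OP // → -7 // 11 = -1. Stack: [-1]
STORE_FAST s → s=-1. Stack: []
LOAD_FAST u → push 4. Stack: [4]
RETURN_VALUE → return 4.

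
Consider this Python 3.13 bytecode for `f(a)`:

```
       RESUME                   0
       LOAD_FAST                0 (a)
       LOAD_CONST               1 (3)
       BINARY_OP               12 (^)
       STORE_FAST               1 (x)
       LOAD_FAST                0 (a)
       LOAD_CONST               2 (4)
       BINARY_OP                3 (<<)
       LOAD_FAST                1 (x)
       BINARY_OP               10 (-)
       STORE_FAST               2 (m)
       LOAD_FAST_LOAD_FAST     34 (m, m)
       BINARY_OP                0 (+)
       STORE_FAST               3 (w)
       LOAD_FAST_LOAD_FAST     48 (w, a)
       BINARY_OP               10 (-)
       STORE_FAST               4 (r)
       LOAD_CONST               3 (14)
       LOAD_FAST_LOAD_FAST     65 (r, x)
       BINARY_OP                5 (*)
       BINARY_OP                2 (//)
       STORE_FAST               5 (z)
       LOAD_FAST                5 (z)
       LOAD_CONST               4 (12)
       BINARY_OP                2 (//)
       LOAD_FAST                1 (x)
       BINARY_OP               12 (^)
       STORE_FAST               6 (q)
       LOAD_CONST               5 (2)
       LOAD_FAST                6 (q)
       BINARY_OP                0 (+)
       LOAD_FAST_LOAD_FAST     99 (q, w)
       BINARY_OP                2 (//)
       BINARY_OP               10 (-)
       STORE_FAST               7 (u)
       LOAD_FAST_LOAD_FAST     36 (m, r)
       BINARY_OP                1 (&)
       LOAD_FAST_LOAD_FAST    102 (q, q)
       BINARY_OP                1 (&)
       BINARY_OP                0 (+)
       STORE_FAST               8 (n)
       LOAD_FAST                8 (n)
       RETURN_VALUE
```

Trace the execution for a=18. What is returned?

29

LOAD_FAST a → push 18. Stack: [18]
LOAD_CONST → push 3. Stack: [18, 3]
BINARY_OP ^ → 18 ^ 3 = 17. Stack: [17]
STORE_FAST x → x=17. Stack: []
LOAD_FAST a → push 18. Stack: [18]
LOAD_CONST → push 4. Stack: [18, 4]
BINARY_OP << → 18 << 4 = 288. Stack: [288]
LOAD_FAST x → push 17. Stack: [288, 17]
BINARY_OP - → 288 - 17 = 271. Stack: [271]
STORE_FAST m → m=271. Stack: []
LOAD_FAST_LOAD_FAST m,m → push 271,271. Stack: [271, 271]
BINARY_OP + → 271 + 271 = 542. Stack: [542]
STORE_FAST w → w=542. Stack: []
LOAD_FAST_LOAD_FAST w,a → push 542,18. Stack: [542, 18]
BINARY_OP - → 542 - 18 = 524. Stack: [524]
STORE_FAST r → r=524. Stack: []
LOAD_CONST → push 14. Stack: [14]
LOAD_FAST_LOAD_FAST r,x → push 524,17. Stack: [14, 524, 17]
BINARY_OP * → 524 * 17 = 8908. Stack: [14, 8908]
BINARY_OP // → 14 // 8908 = 0. Stack: [0]
STORE_FAST z → z=0. Stack: []
LOAD_FAST z → push 0. Stack: [0]
LOAD_CONST → push 12. Stack: [0, 12]
BINARY_OP // → 0 // 12 = 0. Stack: [0]
LOAD_FAST x → push 17. Stack: [0, 17]
BINARY_OP ^ → 0 ^ 17 = 17. Stack: [17]
STORE_FAST q → q=17. Stack: []
LOAD_CONST → push 2. Stack: [2]
LOAD_FAST q → push 17. Stack: [2, 17]
BINARY_OP + → 2 + 17 = 19. Stack: [19]
LOAD_FAST_LOAD_FAST q,w → push 17,542. Stack: [19, 17, 542]
BINARY_OP // → 17 // 542 = 0. Stack: [19, 0]
BINARY_OP - → 19 - 0 = 19. Stack: [19]
STORE_FAST u → u=19. Stack: []
LOAD_FAST_LOAD_FAST m,r → push 271,524. Stack: [271, 524]
BINARY_OP & → 271 & 524 = 12. Stack: [12]
LOAD_FAST_LOAD_FAST q,q → push 17,17. Stack: [12, 17, 17]
BINARY_OP & → 17 & 17 = 17. Stack: [12, 17]
BINARY_OP + → 12 + 17 = 29. Stack: [29]
STORE_FAST n → n=29. Stack: []
LOAD_FAST n → push 29. Stack: [29]
RETURN_VALUE → return 29.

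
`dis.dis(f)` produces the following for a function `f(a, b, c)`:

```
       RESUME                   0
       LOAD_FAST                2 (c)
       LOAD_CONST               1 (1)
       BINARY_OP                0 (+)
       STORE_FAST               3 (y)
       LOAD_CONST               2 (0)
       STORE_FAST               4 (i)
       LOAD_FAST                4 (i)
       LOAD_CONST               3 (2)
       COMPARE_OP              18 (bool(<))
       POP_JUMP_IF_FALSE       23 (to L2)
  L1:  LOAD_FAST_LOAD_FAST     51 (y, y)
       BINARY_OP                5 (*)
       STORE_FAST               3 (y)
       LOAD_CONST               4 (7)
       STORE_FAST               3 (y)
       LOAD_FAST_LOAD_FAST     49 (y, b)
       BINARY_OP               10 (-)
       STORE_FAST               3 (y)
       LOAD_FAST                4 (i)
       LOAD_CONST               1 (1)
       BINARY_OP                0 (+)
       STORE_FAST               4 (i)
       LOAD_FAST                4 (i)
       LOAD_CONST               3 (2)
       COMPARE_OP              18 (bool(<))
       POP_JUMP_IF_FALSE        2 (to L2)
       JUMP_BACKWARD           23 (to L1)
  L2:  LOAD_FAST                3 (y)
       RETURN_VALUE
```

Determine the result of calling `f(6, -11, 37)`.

LOAD_FAST c → push 37. Stack: [37]
LOAD_CONST → push 1. Stack: [37, 1]
BINARY_OP + → 37 + 1 = 38. Stack: [38]
STORE_FAST y → y=38. Stack: []
LOAD_CONST → push 0. Stack: [0]
STORE_FAST i → i=0. Stack: []
LOAD_FAST i → push 0. Stack: [0]
LOAD_CONST → push 2. Stack: [0, 2]
COMPARE_OP bool(<) → 0 vs 2 = True. Stack: [True]
POP_JUMP_IF_FALSE → pop True; no jump. Stack: []
LOAD_FAST_LOAD_FAST y,y → push 38,38. Stack: [38, 38]
BINARY_OP * → 38 * 38 = 1444. Stack: [1444]
STORE_FAST y → y=1444. Stack: []
LOAD_CONST → push 7. Stack: [7]
STORE_FAST y → y=7. Stack: []
LOAD_FAST_LOAD_FAST y,b → push 7,-11. Stack: [7, -11]
BINARY_OP - → 7 - -11 = 18. Stack: [18]
STORE_FAST y → y=18. Stack: []
LOAD_FAST i → push 0. Stack: [0]
LOAD_CONST → push 1. Stack: [0, 1]
BINARY_OP + → 0 + 1 = 1. Stack: [1]
STORE_FAST i → i=1. Stack: []
LOAD_FAST i → push 1. Stack: [1]
LOAD_CONST → push 2. Stack: [1, 2]
COMPARE_OP bool(<) → 1 vs 2 = True. Stack: [True]
POP_JUMP_IF_FALSE → pop True; no jump. Stack: []
LOAD_FAST_LOAD_FAST y,y → push 18,18. Stack: [18, 18]
BINARY_OP * → 18 * 18 = 324. Stack: [324]
STORE_FAST y → y=324. Stack: []
LOAD_CONST → push 7. Stack: [7]
STORE_FAST y → y=7. Stack: []
LOAD_FAST_LOAD_FAST y,b → push 7,-11. Stack: [7, -11]
BINARY_OP - → 7 - -11 = 18. Stack: [18]
STORE_FAST y → y=18. Stack: []
LOAD_FAST i → push 1. Stack: [1]
LOAD_CONST → push 1. Stack: [1, 1]
BINARY_OP + → 1 + 1 = 2. Stack: [2]
STORE_FAST i → i=2. Stack: []
LOAD_FAST i → push 2. Stack: [2]
LOAD_CONST → push 2. Stack: [2, 2]
COMPARE_OP bool(<) → 2 vs 2 = False. Stack: [False]
POP_JUMP_IF_FALSE → pop False; jump. Stack: []
LOAD_FAST y → push 18. Stack: [18]
RETURN_VALUE → return 18.

18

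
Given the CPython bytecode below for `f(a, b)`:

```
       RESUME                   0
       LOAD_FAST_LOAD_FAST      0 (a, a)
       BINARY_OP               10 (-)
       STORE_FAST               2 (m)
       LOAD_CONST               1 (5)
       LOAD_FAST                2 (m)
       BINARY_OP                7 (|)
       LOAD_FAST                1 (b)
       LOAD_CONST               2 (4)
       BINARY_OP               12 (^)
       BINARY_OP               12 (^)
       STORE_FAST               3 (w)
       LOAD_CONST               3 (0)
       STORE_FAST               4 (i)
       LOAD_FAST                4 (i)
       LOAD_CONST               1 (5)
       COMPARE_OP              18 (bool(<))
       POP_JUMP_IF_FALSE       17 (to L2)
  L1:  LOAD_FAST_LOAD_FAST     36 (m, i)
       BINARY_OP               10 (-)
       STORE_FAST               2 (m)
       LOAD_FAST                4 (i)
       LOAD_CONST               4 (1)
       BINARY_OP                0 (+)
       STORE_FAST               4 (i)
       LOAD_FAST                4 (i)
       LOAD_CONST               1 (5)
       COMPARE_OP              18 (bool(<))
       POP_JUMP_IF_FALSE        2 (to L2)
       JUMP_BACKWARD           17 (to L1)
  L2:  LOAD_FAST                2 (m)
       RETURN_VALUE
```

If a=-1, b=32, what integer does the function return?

-10

LOAD_FAST_LOAD_FAST a,a → push -1,-1
BINARY_OP - → -1 - -1 = 0
STORE_FAST m → m=0
LOAD_CONST → push 5
LOAD_FAST m → push 0
BINARY_OP | → 5 | 0 = 5
LOAD_FAST b → push 32
LOAD_CONST → push 4
BINARY_OP ^ → 32 ^ 4 = 36
BINARY_OP ^ → 5 ^ 36 = 33
STORE_FAST w → w=33
LOAD_CONST → push 0
STORE_FAST i → i=0
LOAD_FAST i → push 0
LOAD_CONST → push 5
COMPARE_OP bool(<) → 0 vs 5 = True
POP_JUMP_IF_FALSE → pop True; no jump
LOAD_FAST_LOAD_FAST m,i → push 0,0
BINARY_OP - → 0 - 0 = 0
STORE_FAST m → m=0
LOAD_FAST i → push 0
LOAD_CONST → push 1
BINARY_OP + → 0 + 1 = 1
STORE_FAST i → i=1
LOAD_FAST i → push 1
LOAD_CONST → push 5
COMPARE_OP bool(<) → 1 vs 5 = True
POP_JUMP_IF_FALSE → pop True; no jump
LOAD_FAST_LOAD_FAST m,i → push 0,1
BINARY_OP - → 0 - 1 = -1
STORE_FAST m → m=-1
LOAD_FAST i → push 1
LOAD_CONST → push 1
BINARY_OP + → 1 + 1 = 2
STORE_FAST i → i=2
LOAD_FAST i → push 2
LOAD_CONST → push 5
COMPARE_OP bool(<) → 2 vs 5 = True
POP_JUMP_IF_FALSE → pop True; no jump
LOAD_FAST_LOAD_FAST m,i → push -1,2
BINARY_OP - → -1 - 2 = -3
STORE_FAST m → m=-3
LOAD_FAST i → push 2
LOAD_CONST → push 1
BINARY_OP + → 2 + 1 = 3
STORE_FAST i → i=3
LOAD_FAST i → push 3
LOAD_CONST → push 5
COMPARE_OP bool(<) → 3 vs 5 = True
POP_JUMP_IF_FALSE → pop True; no jump
LOAD_FAST_LOAD_FAST m,i → push -3,3
BINARY_OP - → -3 - 3 = -6
STORE_FAST m → m=-6
LOAD_FAST i → push 3
LOAD_CONST → push 1
BINARY_OP + → 3 + 1 = 4
STORE_FAST i → i=4
LOAD_FAST i → push 4
LOAD_CONST → push 5
COMPARE_OP bool(<) → 4 vs 5 = True
POP_JUMP_IF_FALSE → pop True; no jump
LOAD_FAST_LOAD_FAST m,i → push -6,4
BINARY_OP - → -6 - 4 = -10
STORE_FAST m → m=-10
LOAD_FAST i → push 4
LOAD_CONST → push 1
BINARY_OP + → 4 + 1 = 5
STORE_FAST i → i=5
LOAD_FAST i → push 5
LOAD_CONST → push 5
COMPARE_OP bool(<) → 5 vs 5 = False
POP_JUMP_IF_FALSE → pop False; jump
LOAD_FAST m → push -10
RETURN_VALUE → return -10.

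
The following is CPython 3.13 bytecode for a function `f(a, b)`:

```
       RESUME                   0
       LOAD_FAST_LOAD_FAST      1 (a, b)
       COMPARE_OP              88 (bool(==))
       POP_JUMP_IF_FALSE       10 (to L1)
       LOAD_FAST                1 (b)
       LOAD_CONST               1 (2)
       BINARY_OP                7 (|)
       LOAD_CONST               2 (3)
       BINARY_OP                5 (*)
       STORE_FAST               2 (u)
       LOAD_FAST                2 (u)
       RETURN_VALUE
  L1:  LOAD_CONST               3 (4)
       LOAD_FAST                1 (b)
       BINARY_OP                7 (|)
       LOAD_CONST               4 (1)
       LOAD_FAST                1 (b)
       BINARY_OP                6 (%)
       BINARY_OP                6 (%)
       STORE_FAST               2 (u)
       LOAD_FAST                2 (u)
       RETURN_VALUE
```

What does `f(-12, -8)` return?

LOAD_FAST_LOAD_FAST a,b → push -12,-8. Stack: [-12, -8]
COMPARE_OP bool(==) → -12 vs -8 = False. Stack: [False]
POP_JUMP_IF_FALSE → pop False; jump. Stack: []
LOAD_CONST → push 4. Stack: [4]
LOAD_FAST b → push -8. Stack: [4, -8]
BINARY_OP | → 4 | -8 = -4. Stack: [-4]
LOAD_CONST → push 1. Stack: [-4, 1]
LOAD_FAST b → push -8. Stack: [-4, 1, -8]
BINARY_OP % → 1 % -8 = -7. Stack: [-4, -7]
BINARY_OP % → -4 % -7 = -4. Stack: [-4]
STORE_FAST u → u=-4. Stack: []
LOAD_FAST u → push -4. Stack: [-4]
RETURN_VALUE → return -4.

-4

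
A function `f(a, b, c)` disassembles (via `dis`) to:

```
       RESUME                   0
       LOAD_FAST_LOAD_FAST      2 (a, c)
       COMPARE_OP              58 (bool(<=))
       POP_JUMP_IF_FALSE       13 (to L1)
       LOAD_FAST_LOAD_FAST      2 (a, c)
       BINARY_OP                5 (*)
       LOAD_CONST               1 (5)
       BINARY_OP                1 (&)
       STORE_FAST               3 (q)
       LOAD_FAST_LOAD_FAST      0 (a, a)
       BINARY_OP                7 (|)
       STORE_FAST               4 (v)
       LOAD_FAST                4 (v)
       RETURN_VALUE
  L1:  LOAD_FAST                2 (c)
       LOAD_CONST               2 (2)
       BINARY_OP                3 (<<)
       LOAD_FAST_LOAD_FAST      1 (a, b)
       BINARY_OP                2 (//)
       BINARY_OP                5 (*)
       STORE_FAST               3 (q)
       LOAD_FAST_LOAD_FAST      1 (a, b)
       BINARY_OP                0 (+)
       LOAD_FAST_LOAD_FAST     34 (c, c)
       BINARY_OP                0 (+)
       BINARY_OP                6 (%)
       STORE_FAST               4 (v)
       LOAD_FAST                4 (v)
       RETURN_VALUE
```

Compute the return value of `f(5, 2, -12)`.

-17

LOAD_FAST_LOAD_FAST a,c → push 5,-12. Stack: [5, -12]
COMPARE_OP bool(<=) → 5 vs -12 = False. Stack: [False]
POP_JUMP_IF_FALSE → pop False; jump. Stack: []
LOAD_FAST c → push -12. Stack: [-12]
LOAD_CONST → push 2. Stack: [-12, 2]
BINARY_OP << → -12 << 2 = -48. Stack: [-48]
LOAD_FAST_LOAD_FAST a,b → push 5,2. Stack: [-48, 5, 2]
BINARY_OP // → 5 // 2 = 2. Stack: [-48, 2]
BINARY_OP * → -48 * 2 = -96. Stack: [-96]
STORE_FAST q → q=-96. Stack: []
LOAD_FAST_LOAD_FAST a,b → push 5,2. Stack: [5, 2]
BINARY_OP + → 5 + 2 = 7. Stack: [7]
LOAD_FAST_LOAD_FAST c,c → push -12,-12. Stack: [7, -12, -12]
BINARY_OP + → -12 + -12 = -24. Stack: [7, -24]
BINARY_OP % → 7 % -24 = -17. Stack: [-17]
STORE_FAST v → v=-17. Stack: []
LOAD_FAST v → push -17. Stack: [-17]
RETURN_VALUE → return -17.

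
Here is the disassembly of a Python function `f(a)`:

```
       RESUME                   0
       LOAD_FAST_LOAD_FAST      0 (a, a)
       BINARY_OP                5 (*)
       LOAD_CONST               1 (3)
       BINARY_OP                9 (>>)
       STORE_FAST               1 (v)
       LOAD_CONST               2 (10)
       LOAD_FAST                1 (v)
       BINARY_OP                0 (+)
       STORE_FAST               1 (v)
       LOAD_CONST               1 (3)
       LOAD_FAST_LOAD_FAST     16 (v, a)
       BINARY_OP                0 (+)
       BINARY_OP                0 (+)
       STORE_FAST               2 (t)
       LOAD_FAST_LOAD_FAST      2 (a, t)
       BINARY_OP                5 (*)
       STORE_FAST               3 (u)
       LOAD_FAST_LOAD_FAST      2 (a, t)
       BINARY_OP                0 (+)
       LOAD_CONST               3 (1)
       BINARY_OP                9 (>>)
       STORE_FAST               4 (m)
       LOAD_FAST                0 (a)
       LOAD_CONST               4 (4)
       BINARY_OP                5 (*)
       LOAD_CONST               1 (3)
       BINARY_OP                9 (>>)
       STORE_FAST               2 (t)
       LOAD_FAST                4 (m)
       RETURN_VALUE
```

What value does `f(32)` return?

LOAD_FAST_LOAD_FAST a,a → push 32,32. Stack: [32, 32]
BINARY_OP * → 32 * 32 = 1024. Stack: [1024]
LOAD_CONST → push 3. Stack: [1024, 3]
BINARY_OP >> → 1024 >> 3 = 128. Stack: [128]
STORE_FAST v → v=128. Stack: []
LOAD_CONST → push 10. Stack: [10]
LOAD_FAST v → push 128. Stack: [10, 128]
BINARY_OP + → 10 + 128 = 138. Stack: [138]
STORE_FAST v → v=138. Stack: []
LOAD_CONST → push 3. Stack: [3]
LOAD_FAST_LOAD_FAST v,a → push 138,32. Stack: [3, 138, 32]
BINARY_OP + → 138 + 32 = 170. Stack: [3, 170]
BINARY_OP + → 3 + 170 = 173. Stack: [173]
STORE_FAST t → t=173. Stack: []
LOAD_FAST_LOAD_FAST a,t → push 32,173. Stack: [32, 173]
BINARY_OP * → 32 * 173 = 5536. Stack: [5536]
STORE_FAST u → u=5536. Stack: []
LOAD_FAST_LOAD_FAST a,t → push 32,173. Stack: [32, 173]
BINARY_OP + → 32 + 173 = 205. Stack: [205]
LOAD_CONST → push 1. Stack: [205, 1]
BINARY_OP >> → 205 >> 1 = 102. Stack: [102]
STORE_FAST m → m=102. Stack: []
LOAD_FAST a → push 32. Stack: [32]
LOAD_CONST → push 4. Stack: [32, 4]
BINARY_OP * → 32 * 4 = 128. Stack: [128]
LOAD_CONST → push 3. Stack: [128, 3]
BINARY_OP >> → 128 >> 3 = 16. Stack: [16]
STORE_FAST t → t=16. Stack: []
LOAD_FAST m → push 102. Stack: [102]
RETURN_VALUE → return 102.

102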